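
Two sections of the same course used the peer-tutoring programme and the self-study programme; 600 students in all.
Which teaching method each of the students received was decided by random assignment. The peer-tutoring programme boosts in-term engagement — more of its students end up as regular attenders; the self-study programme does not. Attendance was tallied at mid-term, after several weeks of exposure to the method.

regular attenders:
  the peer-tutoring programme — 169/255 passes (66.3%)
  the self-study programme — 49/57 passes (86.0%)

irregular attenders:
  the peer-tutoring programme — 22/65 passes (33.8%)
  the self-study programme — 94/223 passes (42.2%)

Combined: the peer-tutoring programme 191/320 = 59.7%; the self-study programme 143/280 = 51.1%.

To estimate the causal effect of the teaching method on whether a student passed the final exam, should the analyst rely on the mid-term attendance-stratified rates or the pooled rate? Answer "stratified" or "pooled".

The mid-term attendance-specific comparison favours the self-study programme throughout, but the pooled figures favour the peer-tutoring programme. The question is whether to condition on mid-term attendance.
The distribution of mid-term attendance is itself part of what the teaching method does — it is an intermediate outcome. Holding it fixed would remove that part of the effect; the total effect is the pooled difference.
Pooled: the peer-tutoring programme 59.7% vs the self-study programme 51.1%; the peer-tutoring programme is higher overall.

pooled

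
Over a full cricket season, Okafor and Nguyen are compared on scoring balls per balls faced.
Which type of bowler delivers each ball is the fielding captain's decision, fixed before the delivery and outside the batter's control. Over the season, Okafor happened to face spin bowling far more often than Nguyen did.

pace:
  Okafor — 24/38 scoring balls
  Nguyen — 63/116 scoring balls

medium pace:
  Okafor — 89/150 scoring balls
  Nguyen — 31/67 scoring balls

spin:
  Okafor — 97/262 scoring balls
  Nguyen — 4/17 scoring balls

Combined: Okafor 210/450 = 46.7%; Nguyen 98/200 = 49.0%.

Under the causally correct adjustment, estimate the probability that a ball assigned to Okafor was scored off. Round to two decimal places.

The bowling type-specific comparison favours Okafor throughout, but the pooled figures favour Nguyen. The question is whether to condition on bowling type.
Bowling type satisfies the back-door criterion: it is not a descendant of the player, and it blocks the spurious path from player to outcome. Adjusting for it (i.e., using the within-bowling type rates) gives the causal effect.
Standardising Okafor to the population bowling type mix: 0.237·24/38 + 0.334·89/150 + 0.429·97/262 = 0.507.

0.51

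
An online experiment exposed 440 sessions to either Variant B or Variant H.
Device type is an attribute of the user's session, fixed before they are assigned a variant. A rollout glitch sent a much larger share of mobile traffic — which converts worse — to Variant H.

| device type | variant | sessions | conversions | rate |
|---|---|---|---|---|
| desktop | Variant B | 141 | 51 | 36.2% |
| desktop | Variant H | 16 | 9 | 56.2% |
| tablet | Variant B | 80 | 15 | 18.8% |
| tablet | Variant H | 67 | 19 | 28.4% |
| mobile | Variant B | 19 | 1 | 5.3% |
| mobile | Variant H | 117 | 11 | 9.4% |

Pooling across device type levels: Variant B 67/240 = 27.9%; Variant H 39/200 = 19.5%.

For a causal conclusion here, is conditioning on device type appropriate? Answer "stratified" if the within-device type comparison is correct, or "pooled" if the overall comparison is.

stratified

Here device type is a common cause — it drives both which variant a case falls under and the outcome. The crude comparison mixes populations; the stratum-specific rates are the causally relevant ones.
Within each level — desktop: 36.2% vs 56.2%; tablet: 18.8% vs 28.4%; mobile: 5.3% vs 9.4% — Variant H is higher every time.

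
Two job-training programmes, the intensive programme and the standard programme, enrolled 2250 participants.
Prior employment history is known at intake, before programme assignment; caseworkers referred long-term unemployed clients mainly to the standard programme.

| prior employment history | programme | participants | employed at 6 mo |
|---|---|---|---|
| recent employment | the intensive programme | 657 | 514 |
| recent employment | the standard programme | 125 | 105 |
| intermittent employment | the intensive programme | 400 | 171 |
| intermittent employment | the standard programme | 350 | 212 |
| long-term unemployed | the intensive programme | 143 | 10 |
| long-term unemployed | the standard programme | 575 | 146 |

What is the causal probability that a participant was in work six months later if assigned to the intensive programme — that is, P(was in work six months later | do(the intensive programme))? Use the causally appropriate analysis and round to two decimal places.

Within every prior employment history level the standard programme has the higher rate, yet pooled the intensive programme does — Simpson's reversal.
Nothing the programme does changes prior employment history; the imbalance is an allocation artefact. With prior employment history also predicting the outcome, the pooled figure is confounded, and the within-stratum comparison is the causal one.
Standardising the intensive programme to the population prior employment history mix: 0.348·514/657 + 0.333·171/400 + 0.319·10/143 = 0.437.

0.44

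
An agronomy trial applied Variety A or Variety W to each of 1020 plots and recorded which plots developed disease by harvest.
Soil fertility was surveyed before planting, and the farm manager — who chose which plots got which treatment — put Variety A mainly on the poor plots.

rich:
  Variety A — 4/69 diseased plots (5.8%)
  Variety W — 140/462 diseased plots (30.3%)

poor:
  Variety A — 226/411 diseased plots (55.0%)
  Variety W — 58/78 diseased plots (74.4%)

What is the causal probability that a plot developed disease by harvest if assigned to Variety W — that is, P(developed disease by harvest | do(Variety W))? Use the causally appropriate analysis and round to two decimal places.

Soil fertility differs across varietys for reasons unrelated to any effect of the variety itself, and it separately predicts the outcome — a classic confounder. We must compare within soil fertility levels.
Standardising Variety W to the population soil fertility mix: 0.521·140/462 + 0.479·58/78 = 0.514.

0.51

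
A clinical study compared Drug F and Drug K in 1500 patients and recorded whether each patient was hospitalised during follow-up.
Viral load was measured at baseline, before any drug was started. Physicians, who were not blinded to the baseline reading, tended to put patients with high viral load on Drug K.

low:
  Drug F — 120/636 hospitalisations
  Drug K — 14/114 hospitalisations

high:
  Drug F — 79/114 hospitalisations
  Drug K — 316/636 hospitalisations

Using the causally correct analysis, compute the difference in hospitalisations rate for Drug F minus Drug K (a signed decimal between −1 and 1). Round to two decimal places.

The stratified and pooled comparisons disagree (Drug K wins within each viral load; Drug F wins overall), so the answer turns on the causal role of viral load.
Viral load differs across drugs for reasons unrelated to any effect of the drug itself, and it separately predicts the outcome — a classic confounder. We must compare within viral load levels.
Adjusting over the population distribution of viral load: 0.500·(0.189−0.123) + 0.500·(0.693−0.497) = +0.131.

+0.13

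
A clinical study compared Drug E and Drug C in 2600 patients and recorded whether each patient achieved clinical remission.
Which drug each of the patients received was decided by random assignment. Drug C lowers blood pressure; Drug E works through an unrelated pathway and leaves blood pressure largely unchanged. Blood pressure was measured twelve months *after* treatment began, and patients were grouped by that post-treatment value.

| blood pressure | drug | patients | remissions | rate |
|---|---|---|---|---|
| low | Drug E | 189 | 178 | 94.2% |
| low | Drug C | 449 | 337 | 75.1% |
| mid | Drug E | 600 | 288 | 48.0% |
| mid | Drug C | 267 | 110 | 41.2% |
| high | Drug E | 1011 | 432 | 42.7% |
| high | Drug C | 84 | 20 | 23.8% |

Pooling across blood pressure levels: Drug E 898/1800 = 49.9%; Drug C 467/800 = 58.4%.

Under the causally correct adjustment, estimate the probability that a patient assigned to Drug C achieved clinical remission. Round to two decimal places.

Within every blood pressure level Drug E has the higher rate, yet pooled Drug C does — Simpson's reversal.
Blood pressure is recorded after the drug and is itself shifted by it — it sits on the causal path from drug to outcome. Conditioning on a mediator would strip out part of the effect we want; the pooled comparison gives the total causal effect.
So P(outcome | do(Drug C)) is just the pooled rate for Drug C: 467/800 = 0.584.

0.58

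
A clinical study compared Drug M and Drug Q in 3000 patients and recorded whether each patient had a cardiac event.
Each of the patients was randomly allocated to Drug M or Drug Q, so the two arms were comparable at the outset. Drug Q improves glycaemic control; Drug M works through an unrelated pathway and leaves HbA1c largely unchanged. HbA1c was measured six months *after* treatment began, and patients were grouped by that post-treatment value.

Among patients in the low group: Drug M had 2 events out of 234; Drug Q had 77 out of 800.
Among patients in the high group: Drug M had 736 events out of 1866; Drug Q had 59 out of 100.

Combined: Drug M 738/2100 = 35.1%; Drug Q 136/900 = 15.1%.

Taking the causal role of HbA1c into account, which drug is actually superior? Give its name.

Drug Q

The stratified and pooled comparisons disagree (Drug M wins within each HbA1c; Drug Q wins overall), so the answer turns on the causal role of HbA1c.
The distribution of HbA1c is itself part of what the drug does — it is an intermediate outcome. Holding it fixed would remove that part of the effect; the total effect is the pooled difference.
Pooled: Drug M 35.1% vs Drug Q 15.1%; Drug Q is lower overall.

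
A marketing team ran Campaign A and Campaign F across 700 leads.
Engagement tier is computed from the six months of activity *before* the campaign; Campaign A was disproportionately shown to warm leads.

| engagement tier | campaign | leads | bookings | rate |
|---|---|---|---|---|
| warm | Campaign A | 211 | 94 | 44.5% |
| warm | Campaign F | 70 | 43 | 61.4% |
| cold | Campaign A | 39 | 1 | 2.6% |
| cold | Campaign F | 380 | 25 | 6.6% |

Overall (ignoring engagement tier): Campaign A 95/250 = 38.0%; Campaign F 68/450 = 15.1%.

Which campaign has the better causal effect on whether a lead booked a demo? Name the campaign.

The engagement tier-specific comparison favours Campaign F throughout, but the pooled figures favour Campaign A. The question is whether to condition on engagement tier.
Engagement tier satisfies the back-door criterion: it is not a descendant of the campaign, and it blocks the spurious path from campaign to outcome. Adjusting for it (i.e., using the within-engagement tier rates) gives the causal effect.
Within each level — warm: 44.5% vs 61.4%; cold: 2.6% vs 6.6% — Campaign F is higher every time.

Campaign F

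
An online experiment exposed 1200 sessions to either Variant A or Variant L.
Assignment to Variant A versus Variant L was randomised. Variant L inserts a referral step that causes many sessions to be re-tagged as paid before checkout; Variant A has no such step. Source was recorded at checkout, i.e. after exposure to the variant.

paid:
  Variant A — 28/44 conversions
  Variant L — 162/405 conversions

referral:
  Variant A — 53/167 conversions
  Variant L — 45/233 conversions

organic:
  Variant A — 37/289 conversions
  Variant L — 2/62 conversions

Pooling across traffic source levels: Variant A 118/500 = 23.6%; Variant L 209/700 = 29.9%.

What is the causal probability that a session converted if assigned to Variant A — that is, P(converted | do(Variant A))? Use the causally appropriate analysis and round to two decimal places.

0.24

The traffic source-specific comparison favours Variant A throughout, but the pooled figures favour Variant L. The question is whether to condition on traffic source.
Traffic source here is a post-treatment variable shaped by the variant; conditioning on it would introduce bias rather than remove it. The overall comparison is the causal one.
So P(outcome | do(Variant A)) is just the pooled rate for Variant A: 118/500 = 0.236.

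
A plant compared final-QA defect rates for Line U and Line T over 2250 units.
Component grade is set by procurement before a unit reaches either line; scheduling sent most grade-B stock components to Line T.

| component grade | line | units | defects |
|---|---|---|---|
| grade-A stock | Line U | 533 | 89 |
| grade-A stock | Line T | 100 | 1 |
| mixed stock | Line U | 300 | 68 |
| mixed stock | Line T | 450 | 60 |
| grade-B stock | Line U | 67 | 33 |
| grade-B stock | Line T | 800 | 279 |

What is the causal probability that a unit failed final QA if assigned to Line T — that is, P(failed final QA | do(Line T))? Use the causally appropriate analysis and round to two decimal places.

0.18

The component grade-specific comparison favours Line T throughout, but the pooled figures favour Line U. The question is whether to condition on component grade.
The imbalance in component grade arose from how units were allocated, not from anything the line did; and component grade independently affects the outcome. The pooled gap is confounded — condition on component grade.
Standardising Line T to the population component grade mix: 0.281·1/100 + 0.333·60/450 + 0.385·279/800 = 0.182.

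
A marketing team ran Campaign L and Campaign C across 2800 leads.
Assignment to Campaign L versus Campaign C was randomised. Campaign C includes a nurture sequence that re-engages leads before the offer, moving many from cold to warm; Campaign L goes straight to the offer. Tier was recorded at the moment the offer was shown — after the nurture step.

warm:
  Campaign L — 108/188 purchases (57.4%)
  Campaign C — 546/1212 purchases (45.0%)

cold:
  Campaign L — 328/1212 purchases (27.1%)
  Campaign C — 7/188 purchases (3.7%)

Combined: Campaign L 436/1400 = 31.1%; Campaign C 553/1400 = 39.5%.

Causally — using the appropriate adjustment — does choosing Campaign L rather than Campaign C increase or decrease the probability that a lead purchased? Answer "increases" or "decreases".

decreases

Engagement tier lies on the pathway campaign → engagement tier → outcome, so adjusting for it blocks the indirect effect. For the total causal effect of campaign, use the unadjusted pooled rates.
Pooled: Campaign L 31.1% vs Campaign C 39.5%; Campaign C is higher overall.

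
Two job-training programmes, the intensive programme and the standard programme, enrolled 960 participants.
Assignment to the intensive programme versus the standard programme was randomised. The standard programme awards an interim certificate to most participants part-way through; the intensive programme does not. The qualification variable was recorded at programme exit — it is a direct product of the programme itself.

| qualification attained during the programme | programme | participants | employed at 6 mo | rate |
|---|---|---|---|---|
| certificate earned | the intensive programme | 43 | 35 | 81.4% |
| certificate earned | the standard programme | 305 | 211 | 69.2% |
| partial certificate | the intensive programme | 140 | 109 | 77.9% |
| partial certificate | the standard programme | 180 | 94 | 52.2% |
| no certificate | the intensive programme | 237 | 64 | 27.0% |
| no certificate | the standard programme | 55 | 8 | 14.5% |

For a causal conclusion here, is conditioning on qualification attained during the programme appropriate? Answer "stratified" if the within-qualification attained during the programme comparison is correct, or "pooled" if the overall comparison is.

pooled

Because the programme influences qualification attained during the programme, qualification attained during the programme is a post-treatment mediator, not a confounder. Stratifying on it would bias the estimate; the causal effect is the crude pooled difference.
Pooled: the intensive programme 49.5% vs the standard programme 58.0%; the standard programme is higher overall.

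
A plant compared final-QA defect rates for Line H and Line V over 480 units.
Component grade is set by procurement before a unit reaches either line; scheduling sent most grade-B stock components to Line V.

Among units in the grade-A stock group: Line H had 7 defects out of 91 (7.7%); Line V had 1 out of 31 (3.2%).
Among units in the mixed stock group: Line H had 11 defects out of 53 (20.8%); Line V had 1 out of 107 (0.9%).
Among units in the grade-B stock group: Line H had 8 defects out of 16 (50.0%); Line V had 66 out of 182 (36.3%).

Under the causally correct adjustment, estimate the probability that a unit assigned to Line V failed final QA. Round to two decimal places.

0.16

The imbalance in component grade arose from how units were allocated, not from anything the line did; and component grade independently affects the outcome. The pooled gap is confounded — condition on component grade.
Standardising Line V to the population component grade mix: 0.254·1/31 + 0.333·1/107 + 0.412·66/182 = 0.161.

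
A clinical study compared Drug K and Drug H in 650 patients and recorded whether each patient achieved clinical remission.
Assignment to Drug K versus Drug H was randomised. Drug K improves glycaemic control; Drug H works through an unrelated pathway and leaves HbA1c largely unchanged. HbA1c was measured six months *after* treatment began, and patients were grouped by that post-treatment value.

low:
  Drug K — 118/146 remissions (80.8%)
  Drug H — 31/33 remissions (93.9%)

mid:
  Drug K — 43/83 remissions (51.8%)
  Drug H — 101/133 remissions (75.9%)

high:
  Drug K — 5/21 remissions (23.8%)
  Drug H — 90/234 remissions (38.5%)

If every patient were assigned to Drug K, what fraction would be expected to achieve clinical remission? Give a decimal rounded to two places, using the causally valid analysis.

HbA1c lies on the pathway drug → HbA1c → outcome, so adjusting for it blocks the indirect effect. For the total causal effect of drug, use the unadjusted pooled rates.
So P(outcome | do(Drug K)) is just the pooled rate for Drug K: 166/250 = 0.664.

0.66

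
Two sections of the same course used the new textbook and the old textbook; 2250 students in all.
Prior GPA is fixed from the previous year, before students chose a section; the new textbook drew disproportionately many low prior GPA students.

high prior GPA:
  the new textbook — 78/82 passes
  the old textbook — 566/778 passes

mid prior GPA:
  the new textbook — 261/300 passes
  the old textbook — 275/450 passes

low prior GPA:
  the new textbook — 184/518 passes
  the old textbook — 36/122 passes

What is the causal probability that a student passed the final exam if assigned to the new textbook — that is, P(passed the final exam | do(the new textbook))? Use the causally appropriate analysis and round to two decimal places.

0.75

the new textbook is higher inside every prior GPA band stratum but the old textbook is higher in aggregate. Whether to stratify depends on how prior GPA band relates to the teaching method.
Prior GPA band differs across teaching methods for reasons unrelated to any effect of the teaching method itself, and it separately predicts the outcome — a classic confounder. We must compare within prior GPA band levels.
Standardising the new textbook to the population prior GPA band mix: 0.382·78/82 + 0.333·261/300 + 0.284·184/518 = 0.755.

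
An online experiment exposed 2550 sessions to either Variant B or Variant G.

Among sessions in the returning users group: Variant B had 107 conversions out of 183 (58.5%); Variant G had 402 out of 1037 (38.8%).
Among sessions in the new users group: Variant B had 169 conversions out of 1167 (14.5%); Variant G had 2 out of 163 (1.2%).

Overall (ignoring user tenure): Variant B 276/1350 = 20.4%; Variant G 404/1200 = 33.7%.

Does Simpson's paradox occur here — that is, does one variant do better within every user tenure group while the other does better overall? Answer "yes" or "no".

yes

Within each user tenure level (returning users 58.5% vs 38.8%; new users 14.5% vs 1.2%), Variant B has the higher rate every time. Pooled: 20.4% vs 33.7% — Variant G has the higher rate overall. The two comparisons disagree.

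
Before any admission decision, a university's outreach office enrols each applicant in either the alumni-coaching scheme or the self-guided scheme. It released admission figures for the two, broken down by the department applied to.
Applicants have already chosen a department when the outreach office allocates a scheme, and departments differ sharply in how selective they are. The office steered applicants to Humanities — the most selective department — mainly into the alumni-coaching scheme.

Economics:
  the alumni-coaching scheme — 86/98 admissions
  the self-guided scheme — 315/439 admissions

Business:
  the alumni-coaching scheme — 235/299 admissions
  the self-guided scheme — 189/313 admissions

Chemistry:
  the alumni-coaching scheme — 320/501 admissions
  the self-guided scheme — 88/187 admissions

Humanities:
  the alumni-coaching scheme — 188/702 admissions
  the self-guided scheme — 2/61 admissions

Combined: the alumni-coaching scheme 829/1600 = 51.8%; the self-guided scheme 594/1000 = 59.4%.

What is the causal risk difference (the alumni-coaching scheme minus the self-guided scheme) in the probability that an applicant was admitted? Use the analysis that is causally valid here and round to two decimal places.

Since department is a pre-existing factor (not a product of the outreach scheme) and it affects the outcome on its own, it is a confounder. The stratified rates, not the pooled rate, identify the causal effect.
Adjusting over the population distribution of department: 0.207·(0.878−0.718) + 0.235·(0.786−0.604) + 0.265·(0.639−0.471) + 0.293·(0.268−0.033) = +0.189.

+0.19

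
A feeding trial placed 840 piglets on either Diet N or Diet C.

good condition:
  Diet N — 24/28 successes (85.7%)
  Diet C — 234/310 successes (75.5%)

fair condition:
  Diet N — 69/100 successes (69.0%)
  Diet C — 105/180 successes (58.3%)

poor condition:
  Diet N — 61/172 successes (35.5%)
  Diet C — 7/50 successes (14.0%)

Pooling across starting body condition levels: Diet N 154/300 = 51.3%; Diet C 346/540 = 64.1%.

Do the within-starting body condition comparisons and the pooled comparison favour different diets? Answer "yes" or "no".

yes

Within each starting body condition level (good condition 85.7% vs 75.5%; fair condition 69.0% vs 58.3%; poor condition 35.5% vs 14.0%), Diet N has the higher rate every time. Pooled: 51.3% vs 64.1% — Diet C has the higher rate overall. The two comparisons disagree.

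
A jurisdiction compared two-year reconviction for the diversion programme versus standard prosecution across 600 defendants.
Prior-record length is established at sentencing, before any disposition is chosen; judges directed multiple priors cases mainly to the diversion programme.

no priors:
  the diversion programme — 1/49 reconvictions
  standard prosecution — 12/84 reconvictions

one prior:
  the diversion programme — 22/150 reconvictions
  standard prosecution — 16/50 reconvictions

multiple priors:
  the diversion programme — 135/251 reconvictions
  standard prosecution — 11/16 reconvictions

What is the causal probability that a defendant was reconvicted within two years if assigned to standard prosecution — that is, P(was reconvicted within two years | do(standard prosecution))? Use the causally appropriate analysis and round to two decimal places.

0.44

The prior-record length-specific comparison favours the diversion programme throughout, but the pooled figures favour standard prosecution. The question is whether to condition on prior-record length.
Prior-record length satisfies the back-door criterion: it is not a descendant of the disposition, and it blocks the spurious path from disposition to outcome. Adjusting for it (i.e., using the within-prior-record length rates) gives the causal effect.
Standardising standard prosecution to the population prior-record length mix: 0.222·12/84 + 0.333·16/50 + 0.445·11/16 = 0.444.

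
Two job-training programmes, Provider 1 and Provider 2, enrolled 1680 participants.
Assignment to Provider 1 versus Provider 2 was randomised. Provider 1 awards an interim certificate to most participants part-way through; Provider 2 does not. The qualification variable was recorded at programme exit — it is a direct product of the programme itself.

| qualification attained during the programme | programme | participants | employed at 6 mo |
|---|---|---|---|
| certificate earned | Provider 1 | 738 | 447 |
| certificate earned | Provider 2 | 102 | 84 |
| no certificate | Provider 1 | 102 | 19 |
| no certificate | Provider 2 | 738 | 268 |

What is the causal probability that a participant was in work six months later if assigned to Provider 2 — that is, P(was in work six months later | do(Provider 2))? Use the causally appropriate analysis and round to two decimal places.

Qualification attained during the programme is recorded after the programme and is itself shifted by it — it sits on the causal path from programme to outcome. Conditioning on a mediator would strip out part of the effect we want; the pooled comparison gives the total causal effect.
So P(outcome | do(Provider 2)) is just the pooled rate for Provider 2: 352/840 = 0.419.

0.42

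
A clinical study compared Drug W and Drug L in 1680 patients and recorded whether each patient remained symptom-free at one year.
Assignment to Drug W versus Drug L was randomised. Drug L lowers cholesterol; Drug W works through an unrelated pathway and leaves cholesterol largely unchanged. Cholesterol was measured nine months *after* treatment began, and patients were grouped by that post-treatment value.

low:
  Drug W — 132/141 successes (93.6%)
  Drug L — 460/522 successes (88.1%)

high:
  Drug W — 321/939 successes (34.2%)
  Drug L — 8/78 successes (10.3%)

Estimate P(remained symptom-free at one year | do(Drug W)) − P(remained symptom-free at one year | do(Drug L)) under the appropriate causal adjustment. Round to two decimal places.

-0.36

Because the drug influences cholesterol, cholesterol is a post-treatment mediator, not a confounder. Stratifying on it would bias the estimate; the causal effect is the crude pooled difference.
The causal difference is the pooled difference: 0.419 − 0.780 = -0.361.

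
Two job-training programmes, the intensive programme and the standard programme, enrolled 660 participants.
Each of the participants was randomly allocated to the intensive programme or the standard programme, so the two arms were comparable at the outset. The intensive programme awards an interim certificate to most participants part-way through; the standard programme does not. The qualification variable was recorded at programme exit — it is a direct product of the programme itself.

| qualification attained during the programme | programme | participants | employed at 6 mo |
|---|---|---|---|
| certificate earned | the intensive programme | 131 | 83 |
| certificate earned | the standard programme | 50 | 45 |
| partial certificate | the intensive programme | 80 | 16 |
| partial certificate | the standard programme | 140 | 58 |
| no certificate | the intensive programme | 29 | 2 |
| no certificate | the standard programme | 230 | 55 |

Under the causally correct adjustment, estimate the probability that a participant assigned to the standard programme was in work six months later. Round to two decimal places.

the standard programme is higher inside every qualification attained during the programme stratum but the intensive programme is higher in aggregate. Whether to stratify depends on how qualification attained during the programme relates to the programme.
Qualification attained during the programme lies on the pathway programme → qualification attained during the programme → outcome, so adjusting for it blocks the indirect effect. For the total causal effect of programme, use the unadjusted pooled rates.
So P(outcome | do(the standard programme)) is just the pooled rate for the standard programme: 158/420 = 0.376.

0.38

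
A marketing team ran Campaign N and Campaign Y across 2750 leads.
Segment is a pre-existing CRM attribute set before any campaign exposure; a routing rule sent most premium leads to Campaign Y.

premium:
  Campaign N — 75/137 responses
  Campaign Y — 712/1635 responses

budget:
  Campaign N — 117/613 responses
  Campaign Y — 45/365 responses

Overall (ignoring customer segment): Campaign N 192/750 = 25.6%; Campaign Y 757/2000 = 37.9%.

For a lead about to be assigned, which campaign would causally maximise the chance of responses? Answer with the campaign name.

Campaign N

Since customer segment is a pre-existing factor (not a product of the campaign) and it affects the outcome on its own, it is a confounder. The stratified rates, not the pooled rate, identify the causal effect.
Within each level — premium: 54.7% vs 43.5%; budget: 19.1% vs 12.3% — Campaign N is higher every time.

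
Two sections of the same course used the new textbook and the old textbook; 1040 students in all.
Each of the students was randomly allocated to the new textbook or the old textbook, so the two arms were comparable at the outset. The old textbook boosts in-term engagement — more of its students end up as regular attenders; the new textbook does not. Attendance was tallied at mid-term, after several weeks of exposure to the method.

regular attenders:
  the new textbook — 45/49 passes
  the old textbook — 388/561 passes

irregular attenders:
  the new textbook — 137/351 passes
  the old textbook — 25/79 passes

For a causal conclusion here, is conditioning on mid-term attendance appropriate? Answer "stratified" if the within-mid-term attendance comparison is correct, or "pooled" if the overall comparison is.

Because the teaching method influences mid-term attendance, mid-term attendance is a post-treatment mediator, not a confounder. Stratifying on it would bias the estimate; the causal effect is the crude pooled difference.
Pooled: the new textbook 45.5% vs the old textbook 64.5%; the old textbook is higher overall.

pooled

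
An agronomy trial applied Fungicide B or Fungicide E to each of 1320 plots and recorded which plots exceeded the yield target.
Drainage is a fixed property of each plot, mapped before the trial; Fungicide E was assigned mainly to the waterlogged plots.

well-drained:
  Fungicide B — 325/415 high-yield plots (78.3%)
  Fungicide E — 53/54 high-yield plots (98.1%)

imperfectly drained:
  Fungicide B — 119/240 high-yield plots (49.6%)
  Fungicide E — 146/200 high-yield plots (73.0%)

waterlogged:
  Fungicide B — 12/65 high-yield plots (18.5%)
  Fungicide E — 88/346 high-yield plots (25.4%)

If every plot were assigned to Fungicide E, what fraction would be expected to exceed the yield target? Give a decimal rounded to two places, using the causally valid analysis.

Fungicide E is higher inside every field drainage stratum but Fungicide B is higher in aggregate. Whether to stratify depends on how field drainage relates to the fungicide.
The imbalance in field drainage arose from how plots were allocated, not from anything the fungicide did; and field drainage independently affects the outcome. The pooled gap is confounded — condition on field drainage.
Standardising Fungicide E to the population field drainage mix: 0.355·53/54 + 0.333·146/200 + 0.311·88/346 = 0.671.

0.67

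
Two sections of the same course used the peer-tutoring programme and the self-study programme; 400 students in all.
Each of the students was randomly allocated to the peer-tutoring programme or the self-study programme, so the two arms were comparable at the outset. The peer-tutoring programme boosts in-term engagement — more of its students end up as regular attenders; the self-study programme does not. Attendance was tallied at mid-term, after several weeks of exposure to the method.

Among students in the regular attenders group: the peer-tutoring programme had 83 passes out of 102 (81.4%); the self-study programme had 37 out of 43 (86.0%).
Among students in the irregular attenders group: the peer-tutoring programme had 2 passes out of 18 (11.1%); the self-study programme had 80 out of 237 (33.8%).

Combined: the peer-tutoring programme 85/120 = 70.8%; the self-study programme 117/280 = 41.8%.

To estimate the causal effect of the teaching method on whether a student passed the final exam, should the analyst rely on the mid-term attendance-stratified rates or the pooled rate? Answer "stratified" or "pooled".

The stratified and pooled comparisons disagree (the self-study programme wins within each mid-term attendance; the peer-tutoring programme wins overall), so the answer turns on the causal role of mid-term attendance.
Mid-term attendance lies on the pathway teaching method → mid-term attendance → outcome, so adjusting for it blocks the indirect effect. For the total causal effect of teaching method, use the unadjusted pooled rates.
Pooled: the peer-tutoring programme 70.8% vs the self-study programme 41.8%; the peer-tutoring programme is higher overall.

pooled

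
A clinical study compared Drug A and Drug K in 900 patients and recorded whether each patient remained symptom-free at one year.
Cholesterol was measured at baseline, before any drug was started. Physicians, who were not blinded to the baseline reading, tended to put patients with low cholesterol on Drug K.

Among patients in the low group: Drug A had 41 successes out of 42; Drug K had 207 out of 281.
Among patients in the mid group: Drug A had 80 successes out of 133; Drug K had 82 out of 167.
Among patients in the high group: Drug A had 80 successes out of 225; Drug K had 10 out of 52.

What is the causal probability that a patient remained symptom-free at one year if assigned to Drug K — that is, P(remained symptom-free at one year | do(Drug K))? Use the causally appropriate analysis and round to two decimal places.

Since cholesterol is a pre-existing factor (not a product of the drug) and it affects the outcome on its own, it is a confounder. The stratified rates, not the pooled rate, identify the causal effect.
Standardising Drug K to the population cholesterol mix: 0.359·207/281 + 0.333·82/167 + 0.308·10/52 = 0.487.

0.49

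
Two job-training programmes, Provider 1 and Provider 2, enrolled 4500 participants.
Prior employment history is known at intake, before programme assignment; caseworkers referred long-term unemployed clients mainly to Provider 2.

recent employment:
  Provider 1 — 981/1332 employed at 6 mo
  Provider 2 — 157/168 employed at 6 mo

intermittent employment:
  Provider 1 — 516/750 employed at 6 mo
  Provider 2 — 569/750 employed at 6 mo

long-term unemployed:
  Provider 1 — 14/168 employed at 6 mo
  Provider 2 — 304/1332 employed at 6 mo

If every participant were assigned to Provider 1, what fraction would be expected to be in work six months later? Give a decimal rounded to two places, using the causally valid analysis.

0.50

Since prior employment history is a pre-existing factor (not a product of the programme) and it affects the outcome on its own, it is a confounder. The stratified rates, not the pooled rate, identify the causal effect.
Standardising Provider 1 to the population prior employment history mix: 0.333·981/1332 + 0.333·516/750 + 0.333·14/168 = 0.503.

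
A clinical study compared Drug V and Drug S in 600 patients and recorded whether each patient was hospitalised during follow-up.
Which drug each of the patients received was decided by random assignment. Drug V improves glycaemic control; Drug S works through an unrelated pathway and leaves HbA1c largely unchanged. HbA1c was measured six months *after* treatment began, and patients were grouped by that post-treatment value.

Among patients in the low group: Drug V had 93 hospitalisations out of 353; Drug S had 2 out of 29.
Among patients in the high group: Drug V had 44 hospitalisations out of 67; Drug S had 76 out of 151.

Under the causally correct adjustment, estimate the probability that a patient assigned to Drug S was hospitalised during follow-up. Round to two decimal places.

The distribution of HbA1c is itself part of what the drug does — it is an intermediate outcome. Holding it fixed would remove that part of the effect; the total effect is the pooled difference.
So P(outcome | do(Drug S)) is just the pooled rate for Drug S: 78/180 = 0.433.

0.43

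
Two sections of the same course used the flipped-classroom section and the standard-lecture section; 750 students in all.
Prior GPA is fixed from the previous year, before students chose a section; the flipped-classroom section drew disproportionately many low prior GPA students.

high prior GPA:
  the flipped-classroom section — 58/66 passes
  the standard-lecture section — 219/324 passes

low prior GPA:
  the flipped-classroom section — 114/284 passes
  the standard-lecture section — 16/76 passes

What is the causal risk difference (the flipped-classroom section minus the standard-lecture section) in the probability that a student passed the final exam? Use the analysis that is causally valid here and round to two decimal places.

The prior GPA band-specific comparison favours the flipped-classroom section throughout, but the pooled figures favour the standard-lecture section. The question is whether to condition on prior GPA band.
The imbalance in prior GPA band arose from how students were allocated, not from anything the teaching method did; and prior GPA band independently affects the outcome. The pooled gap is confounded — condition on prior GPA band.
Adjusting over the population distribution of prior GPA band: 0.520·(0.879−0.676) + 0.480·(0.401−0.211) = +0.197.

+0.20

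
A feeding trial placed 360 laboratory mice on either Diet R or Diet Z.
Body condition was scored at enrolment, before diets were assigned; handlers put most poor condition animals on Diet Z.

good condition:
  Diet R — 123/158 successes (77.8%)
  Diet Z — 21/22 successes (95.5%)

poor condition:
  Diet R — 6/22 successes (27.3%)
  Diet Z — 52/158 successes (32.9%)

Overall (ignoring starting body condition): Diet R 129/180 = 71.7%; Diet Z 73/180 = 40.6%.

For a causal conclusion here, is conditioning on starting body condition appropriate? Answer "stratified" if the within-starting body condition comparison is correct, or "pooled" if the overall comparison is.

The starting body condition-specific comparison favours Diet Z throughout, but the pooled figures favour Diet R. The question is whether to condition on starting body condition.
Nothing the diet does changes starting body condition; the imbalance is an allocation artefact. With starting body condition also predicting the outcome, the pooled figure is confounded, and the within-stratum comparison is the causal one.
Within each level — good condition: 77.8% vs 95.5%; poor condition: 27.3% vs 32.9% — Diet Z is higher every time.

stratified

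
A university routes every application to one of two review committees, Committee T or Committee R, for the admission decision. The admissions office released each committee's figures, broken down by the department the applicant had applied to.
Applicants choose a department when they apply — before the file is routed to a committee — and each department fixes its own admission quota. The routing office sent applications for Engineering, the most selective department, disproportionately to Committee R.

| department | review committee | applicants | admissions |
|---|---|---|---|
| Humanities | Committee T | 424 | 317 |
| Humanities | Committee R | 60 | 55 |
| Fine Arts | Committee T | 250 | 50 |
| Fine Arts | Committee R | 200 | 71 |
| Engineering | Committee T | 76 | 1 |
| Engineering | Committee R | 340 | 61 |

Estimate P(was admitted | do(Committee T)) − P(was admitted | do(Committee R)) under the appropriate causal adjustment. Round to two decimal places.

Nothing the review committee does changes department; the imbalance is an allocation artefact. With department also predicting the outcome, the pooled figure is confounded, and the within-stratum comparison is the causal one.
Adjusting over the population distribution of department: 0.359·(0.748−0.917) + 0.333·(0.200−0.355) + 0.308·(0.013−0.179) = -0.163.

-0.16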